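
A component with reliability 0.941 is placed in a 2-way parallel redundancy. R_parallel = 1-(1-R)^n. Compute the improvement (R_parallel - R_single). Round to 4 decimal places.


R_single = 0.941, n = 2
1 - R_single = 0.059
(1 - R_single)^n = 0.059^2 = 0.0035
R_parallel = 1 - 0.0035 = 0.9965
Improvement = 0.9965 - 0.941
Improvement = 0.0555

0.0555


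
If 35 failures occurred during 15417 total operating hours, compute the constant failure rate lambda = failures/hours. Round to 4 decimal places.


failures = 35
total_hours = 15417
lambda = 35 / 15417
lambda = 0.0023

0.0023


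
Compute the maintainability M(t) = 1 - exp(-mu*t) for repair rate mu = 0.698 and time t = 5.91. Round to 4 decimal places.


mu = 0.698, t = 5.91
mu * t = 0.698 * 5.91 = 4.1252
exp(-4.1252) = 0.0162
M(t) = 1 - 0.0162
M(t) = 0.9838

0.9838


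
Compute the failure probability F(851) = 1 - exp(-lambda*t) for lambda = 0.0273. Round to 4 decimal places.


lambda = 0.0273, t = 851
lambda * t = 23.2323
exp(-23.2323) = 0.0
F(t) = 1 - 0.0
F(t) = 1.0

1.0


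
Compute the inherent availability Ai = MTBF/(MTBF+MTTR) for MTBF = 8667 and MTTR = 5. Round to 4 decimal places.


MTBF = 8667
MTTR = 5
MTBF + MTTR = 8672
Ai = 8667 / 8672
Ai = 0.9994

0.9994


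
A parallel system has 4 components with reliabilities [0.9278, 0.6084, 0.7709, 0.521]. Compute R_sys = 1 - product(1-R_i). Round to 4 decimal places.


Components: [0.9278, 0.6084, 0.7709, 0.521]
(1 - 0.9278) = 0.0722, running product = 0.0722
(1 - 0.6084) = 0.3916, running product = 0.0283
(1 - 0.7709) = 0.2291, running product = 0.0065
(1 - 0.521) = 0.479, running product = 0.0031
Product of (1-R_i) = 0.0031
R_sys = 1 - 0.0031 = 0.9969

0.9969


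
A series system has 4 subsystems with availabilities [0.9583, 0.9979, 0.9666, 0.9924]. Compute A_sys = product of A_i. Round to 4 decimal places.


Subsystems: [0.9583, 0.9979, 0.9666, 0.9924]
After subsystem 1 (A=0.9583): product = 0.9583
After subsystem 2 (A=0.9979): product = 0.9563
After subsystem 3 (A=0.9666): product = 0.9243
After subsystem 4 (A=0.9924): product = 0.9173
A_sys = 0.9173

0.9173


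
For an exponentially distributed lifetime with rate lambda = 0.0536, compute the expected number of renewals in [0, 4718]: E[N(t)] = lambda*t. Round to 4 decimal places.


lambda = 0.0536
t = 4718
E[N(t)] = lambda * t
E[N(t)] = 0.0536 * 4718
E[N(t)] = 252.8848

252.8848


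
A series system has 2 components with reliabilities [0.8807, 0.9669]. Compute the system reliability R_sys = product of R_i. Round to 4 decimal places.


Components: [0.8807, 0.9669]
After component 1 (R=0.8807): product = 0.8807
After component 2 (R=0.9669): product = 0.8515
R_sys = 0.8515

0.8515


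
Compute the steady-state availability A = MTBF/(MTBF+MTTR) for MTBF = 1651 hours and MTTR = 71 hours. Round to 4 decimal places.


MTBF = 1651
MTTR = 71
MTBF + MTTR = 1722
A = 1651 / 1722
A = 0.9588

0.9588


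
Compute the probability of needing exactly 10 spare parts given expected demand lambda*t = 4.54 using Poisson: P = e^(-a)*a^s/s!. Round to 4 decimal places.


a = 4.54, s = 10
e^(-a) = e^(-4.54) = 0.0107
a^s = 4.54^10 = 3720133.5291
s! = 3628800
P = 0.0107 * 3720133.5291 / 3628800
P = 0.0109

0.0109


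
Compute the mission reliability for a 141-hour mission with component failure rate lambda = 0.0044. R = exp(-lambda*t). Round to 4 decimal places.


lambda = 0.0044
mission_time = 141
lambda * t = 0.0044 * 141 = 0.6204
R = exp(-0.6204)
R = 0.5377

0.5377


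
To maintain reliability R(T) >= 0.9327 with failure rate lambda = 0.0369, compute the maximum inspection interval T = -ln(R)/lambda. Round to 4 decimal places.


R_target = 0.9327
lambda = 0.0369
-ln(0.9327) = 0.0697
T = 0.0697 / 0.0369
T = 1.8881

1.8881


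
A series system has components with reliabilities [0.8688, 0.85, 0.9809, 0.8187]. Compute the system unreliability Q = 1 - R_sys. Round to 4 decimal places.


Components: [0.8688, 0.85, 0.9809, 0.8187]
After component 1: product = 0.8688
After component 2: product = 0.7385
After component 3: product = 0.7244
After component 4: product = 0.593
R_sys = 0.593
Q = 1 - 0.593 = 0.407

0.407


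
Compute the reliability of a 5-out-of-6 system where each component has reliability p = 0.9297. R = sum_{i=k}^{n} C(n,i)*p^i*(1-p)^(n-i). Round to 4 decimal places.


k = 5, n = 6, p = 0.9297
i=5: C(6,5)=6 * 0.9297^5 * 0.0703^1 = 0.293
i=6: C(6,6)=1 * 0.9297^6 * 0.0703^0 = 0.6457
R = sum of terms = 0.9387

0.9387


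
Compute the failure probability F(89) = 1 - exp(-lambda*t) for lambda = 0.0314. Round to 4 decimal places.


lambda = 0.0314, t = 89
lambda * t = 2.7946
exp(-2.7946) = 0.0611
F(t) = 1 - 0.0611
F(t) = 0.9389

0.9389


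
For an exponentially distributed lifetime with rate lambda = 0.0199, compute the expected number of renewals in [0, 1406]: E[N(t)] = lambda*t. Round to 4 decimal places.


lambda = 0.0199
t = 1406
E[N(t)] = lambda * t
E[N(t)] = 0.0199 * 1406
E[N(t)] = 27.9794

27.9794


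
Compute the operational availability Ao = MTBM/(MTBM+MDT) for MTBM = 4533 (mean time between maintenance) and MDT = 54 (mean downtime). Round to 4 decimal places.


MTBM = 4533
MDT = 54
MTBM + MDT = 4587
Ao = 4533 / 4587
Ao = 0.9882

0.9882


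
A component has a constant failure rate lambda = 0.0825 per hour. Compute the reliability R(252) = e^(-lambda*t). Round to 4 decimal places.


lambda = 0.0825
t = 252
lambda * t = 20.79
R(t) = e^(-20.79)
R(t) = 0.0

0.0


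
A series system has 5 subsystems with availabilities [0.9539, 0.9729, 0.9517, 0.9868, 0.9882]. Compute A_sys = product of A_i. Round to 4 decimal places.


Subsystems: [0.9539, 0.9729, 0.9517, 0.9868, 0.9882]
After subsystem 1 (A=0.9539): product = 0.9539
After subsystem 2 (A=0.9729): product = 0.928
After subsystem 3 (A=0.9517): product = 0.8832
After subsystem 4 (A=0.9868): product = 0.8716
After subsystem 5 (A=0.9882): product = 0.8613
A_sys = 0.8613

0.8613


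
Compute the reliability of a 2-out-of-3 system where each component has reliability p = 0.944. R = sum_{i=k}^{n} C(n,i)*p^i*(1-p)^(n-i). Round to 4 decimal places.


k = 2, n = 3, p = 0.944
i=2: C(3,2)=3 * 0.944^2 * 0.056^1 = 0.1497
i=3: C(3,3)=1 * 0.944^3 * 0.056^0 = 0.8412
R = sum of terms = 0.9909

0.9909


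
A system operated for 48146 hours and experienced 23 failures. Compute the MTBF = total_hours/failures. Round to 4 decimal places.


total_hours = 48146
failures = 23
MTBF = 48146 / 23
MTBF = 2093.3043

2093.3043


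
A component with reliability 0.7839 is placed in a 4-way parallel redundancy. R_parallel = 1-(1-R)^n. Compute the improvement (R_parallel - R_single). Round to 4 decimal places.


R_single = 0.7839, n = 4
1 - R_single = 0.2161
(1 - R_single)^n = 0.2161^4 = 0.0022
R_parallel = 1 - 0.0022 = 0.9978
Improvement = 0.9978 - 0.7839
Improvement = 0.2139

0.2139


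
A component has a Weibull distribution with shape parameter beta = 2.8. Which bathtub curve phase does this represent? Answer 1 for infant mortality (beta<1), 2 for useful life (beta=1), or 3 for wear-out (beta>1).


beta = 2.8
Compare beta to 1:
beta < 1 => infant mortality (phase 1)
beta = 1 => useful life (phase 2)
beta > 1 => wear-out (phase 3)
Since beta = 2.8, this is wear-out (increasing failure rate)
Phase = 3

3


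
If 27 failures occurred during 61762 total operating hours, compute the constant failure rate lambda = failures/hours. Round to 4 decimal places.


failures = 27
total_hours = 61762
lambda = 27 / 61762
lambda = 0.0004

0.0004


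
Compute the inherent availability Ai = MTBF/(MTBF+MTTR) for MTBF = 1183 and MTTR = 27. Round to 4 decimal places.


MTBF = 1183
MTTR = 27
MTBF + MTTR = 1210
Ai = 1183 / 1210
Ai = 0.9777

0.9777


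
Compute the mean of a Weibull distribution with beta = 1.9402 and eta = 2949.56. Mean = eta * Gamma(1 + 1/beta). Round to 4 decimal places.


beta = 1.9402, eta = 2949.56
1/beta = 0.5154
1 + 1/beta = 1.5154
Gamma(1.5154) = 0.8868
Mean = 2949.56 * 0.8868
Mean = 2615.7389

2615.7389


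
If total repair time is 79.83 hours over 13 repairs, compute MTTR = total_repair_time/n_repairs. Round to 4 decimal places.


total_repair_time = 79.83
n_repairs = 13
MTTR = 79.83 / 13
MTTR = 6.1408

6.1408


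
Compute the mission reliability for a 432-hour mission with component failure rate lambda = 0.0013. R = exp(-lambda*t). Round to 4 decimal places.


lambda = 0.0013
mission_time = 432
lambda * t = 0.0013 * 432 = 0.5616
R = exp(-0.5616)
R = 0.5703

0.5703


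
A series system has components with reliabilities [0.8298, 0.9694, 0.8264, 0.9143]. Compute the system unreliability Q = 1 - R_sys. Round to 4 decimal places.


Components: [0.8298, 0.9694, 0.8264, 0.9143]
After component 1: product = 0.8298
After component 2: product = 0.8044
After component 3: product = 0.6648
After component 4: product = 0.6078
R_sys = 0.6078
Q = 1 - 0.6078 = 0.3922

0.3922


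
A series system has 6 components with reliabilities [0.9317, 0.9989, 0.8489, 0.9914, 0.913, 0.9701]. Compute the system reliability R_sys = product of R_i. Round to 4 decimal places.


Components: [0.9317, 0.9989, 0.8489, 0.9914, 0.913, 0.9701]
After component 1 (R=0.9317): product = 0.9317
After component 2 (R=0.9989): product = 0.9307
After component 3 (R=0.8489): product = 0.7901
After component 4 (R=0.9914): product = 0.7833
After component 5 (R=0.913): product = 0.7151
After component 6 (R=0.9701): product = 0.6937
R_sys = 0.6937

0.6937


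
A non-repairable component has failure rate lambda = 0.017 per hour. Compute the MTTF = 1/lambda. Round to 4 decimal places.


lambda = 0.017
MTTF = 1 / 0.017
MTTF = 58.8235

58.8235


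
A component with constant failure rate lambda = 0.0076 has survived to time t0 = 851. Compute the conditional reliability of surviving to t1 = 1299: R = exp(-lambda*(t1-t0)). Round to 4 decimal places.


lambda = 0.0076
t0 = 851, t1 = 1299
t1 - t0 = 448
lambda * (t1-t0) = 0.0076 * 448 = 3.4048
R = exp(-3.4048)
R = 0.0332

0.0332


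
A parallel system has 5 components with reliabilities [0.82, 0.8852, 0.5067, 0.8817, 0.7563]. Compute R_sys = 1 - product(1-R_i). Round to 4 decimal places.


Components: [0.82, 0.8852, 0.5067, 0.8817, 0.7563]
(1 - 0.82) = 0.18, running product = 0.18
(1 - 0.8852) = 0.1148, running product = 0.0207
(1 - 0.5067) = 0.4933, running product = 0.0102
(1 - 0.8817) = 0.1183, running product = 0.0012
(1 - 0.7563) = 0.2437, running product = 0.0003
Product of (1-R_i) = 0.0003
R_sys = 1 - 0.0003 = 0.9997

0.9997


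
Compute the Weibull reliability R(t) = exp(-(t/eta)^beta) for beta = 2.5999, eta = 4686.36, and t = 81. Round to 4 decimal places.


beta = 2.5999, eta = 4686.36, t = 81
t/eta = 81 / 4686.36 = 0.0173
(t/eta)^beta = 0.0173^2.5999 = 0.0
R(t) = exp(-0.0)
R(t) = 1.0

1.0


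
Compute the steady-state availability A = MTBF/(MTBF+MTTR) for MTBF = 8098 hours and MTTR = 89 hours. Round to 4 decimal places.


MTBF = 8098
MTTR = 89
MTBF + MTTR = 8187
A = 8098 / 8187
A = 0.9891

0.9891


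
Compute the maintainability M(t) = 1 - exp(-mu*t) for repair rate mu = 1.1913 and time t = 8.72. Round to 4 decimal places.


mu = 1.1913, t = 8.72
mu * t = 1.1913 * 8.72 = 10.3881
exp(-10.3881) = 0.0
M(t) = 1 - 0.0
M(t) = 1.0

1.0


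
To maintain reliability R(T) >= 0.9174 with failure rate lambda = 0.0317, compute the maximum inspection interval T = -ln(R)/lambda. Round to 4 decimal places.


R_target = 0.9174
lambda = 0.0317
-ln(0.9174) = 0.0862
T = 0.0862 / 0.0317
T = 2.7196

2.7196


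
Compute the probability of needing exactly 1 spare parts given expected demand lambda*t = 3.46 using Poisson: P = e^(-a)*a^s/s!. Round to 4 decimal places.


a = 3.46, s = 1
e^(-a) = e^(-3.46) = 0.0314
a^s = 3.46^1 = 3.46
s! = 1
P = 0.0314 * 3.46 / 1
P = 0.1087

0.1087


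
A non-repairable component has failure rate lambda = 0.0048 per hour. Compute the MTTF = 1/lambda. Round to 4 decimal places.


lambda = 0.0048
MTTF = 1 / 0.0048
MTTF = 208.3333

208.3333


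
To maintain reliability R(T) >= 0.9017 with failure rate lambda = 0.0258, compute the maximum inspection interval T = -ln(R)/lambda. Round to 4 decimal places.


R_target = 0.9017
lambda = 0.0258
-ln(0.9017) = 0.1035
T = 0.1035 / 0.0258
T = 4.0106

4.0106


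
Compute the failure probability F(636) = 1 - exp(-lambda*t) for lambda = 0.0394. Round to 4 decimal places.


lambda = 0.0394, t = 636
lambda * t = 25.0584
exp(-25.0584) = 0.0
F(t) = 1 - 0.0
F(t) = 1.0

1.0


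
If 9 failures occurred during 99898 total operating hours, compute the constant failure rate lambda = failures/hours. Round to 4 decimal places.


failures = 9
total_hours = 99898
lambda = 9 / 99898
lambda = 0.0001

0.0001


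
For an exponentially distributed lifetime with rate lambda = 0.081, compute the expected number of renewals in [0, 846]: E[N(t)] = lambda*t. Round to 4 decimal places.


lambda = 0.081
t = 846
E[N(t)] = lambda * t
E[N(t)] = 0.081 * 846
E[N(t)] = 68.526

68.526


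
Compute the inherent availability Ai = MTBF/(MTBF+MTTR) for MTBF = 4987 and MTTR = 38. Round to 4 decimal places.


MTBF = 4987
MTTR = 38
MTBF + MTTR = 5025
Ai = 4987 / 5025
Ai = 0.9924

0.9924


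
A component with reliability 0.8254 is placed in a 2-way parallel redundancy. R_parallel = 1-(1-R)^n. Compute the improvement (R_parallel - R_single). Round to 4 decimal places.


R_single = 0.8254, n = 2
1 - R_single = 0.1746
(1 - R_single)^n = 0.1746^2 = 0.0305
R_parallel = 1 - 0.0305 = 0.9695
Improvement = 0.9695 - 0.8254
Improvement = 0.1441

0.1441


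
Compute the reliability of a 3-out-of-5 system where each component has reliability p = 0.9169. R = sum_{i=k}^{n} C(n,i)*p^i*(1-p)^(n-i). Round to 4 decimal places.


k = 3, n = 5, p = 0.9169
i=3: C(5,3)=10 * 0.9169^3 * 0.0831^2 = 0.0532
i=4: C(5,4)=5 * 0.9169^4 * 0.0831^1 = 0.2937
i=5: C(5,5)=1 * 0.9169^5 * 0.0831^0 = 0.6481
R = sum of terms = 0.995

0.995


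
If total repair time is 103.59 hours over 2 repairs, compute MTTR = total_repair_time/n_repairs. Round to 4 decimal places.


total_repair_time = 103.59
n_repairs = 2
MTTR = 103.59 / 2
MTTR = 51.795

51.795


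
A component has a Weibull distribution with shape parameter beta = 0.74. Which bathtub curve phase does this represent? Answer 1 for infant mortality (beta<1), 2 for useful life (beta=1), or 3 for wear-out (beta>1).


beta = 0.74
Compare beta to 1:
beta < 1 => infant mortality (phase 1)
beta = 1 => useful life (phase 2)
beta > 1 => wear-out (phase 3)
Since beta = 0.74, this is infant mortality (decreasing failure rate)
Phase = 1

1


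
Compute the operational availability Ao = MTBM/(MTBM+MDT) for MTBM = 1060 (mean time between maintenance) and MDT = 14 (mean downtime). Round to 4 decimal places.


MTBM = 1060
MDT = 14
MTBM + MDT = 1074
Ao = 1060 / 1074
Ao = 0.987

0.987


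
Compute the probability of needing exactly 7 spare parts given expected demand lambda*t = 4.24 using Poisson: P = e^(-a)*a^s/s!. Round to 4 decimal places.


a = 4.24, s = 7
e^(-a) = e^(-4.24) = 0.0144
a^s = 4.24^7 = 24635.4782
s! = 5040
P = 0.0144 * 24635.4782 / 5040
P = 0.0704

0.0704


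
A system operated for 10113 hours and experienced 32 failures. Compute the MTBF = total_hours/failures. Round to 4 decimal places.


total_hours = 10113
failures = 32
MTBF = 10113 / 32
MTBF = 316.0312

316.0312


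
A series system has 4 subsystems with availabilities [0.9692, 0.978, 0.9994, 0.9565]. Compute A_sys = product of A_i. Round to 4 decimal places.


Subsystems: [0.9692, 0.978, 0.9994, 0.9565]
After subsystem 1 (A=0.9692): product = 0.9692
After subsystem 2 (A=0.978): product = 0.9479
After subsystem 3 (A=0.9994): product = 0.9473
After subsystem 4 (A=0.9565): product = 0.9061
A_sys = 0.9061

0.9061


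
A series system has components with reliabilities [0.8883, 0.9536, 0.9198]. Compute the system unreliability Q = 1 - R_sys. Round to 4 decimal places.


Components: [0.8883, 0.9536, 0.9198]
After component 1: product = 0.8883
After component 2: product = 0.8471
After component 3: product = 0.7791
R_sys = 0.7791
Q = 1 - 0.7791 = 0.2209

0.2209


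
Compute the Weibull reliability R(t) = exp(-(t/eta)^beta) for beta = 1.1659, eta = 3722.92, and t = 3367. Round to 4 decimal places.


beta = 1.1659, eta = 3722.92, t = 3367
t/eta = 3367 / 3722.92 = 0.9044
(t/eta)^beta = 0.9044^1.1659 = 0.8894
R(t) = exp(-0.8894)
R(t) = 0.4109

0.4109


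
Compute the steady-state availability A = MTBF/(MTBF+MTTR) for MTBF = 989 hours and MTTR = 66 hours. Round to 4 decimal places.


MTBF = 989
MTTR = 66
MTBF + MTTR = 1055
A = 989 / 1055
A = 0.9374

0.9374


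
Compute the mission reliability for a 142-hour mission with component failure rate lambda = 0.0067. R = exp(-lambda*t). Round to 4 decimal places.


lambda = 0.0067
mission_time = 142
lambda * t = 0.0067 * 142 = 0.9514
R = exp(-0.9514)
R = 0.3862

0.3862


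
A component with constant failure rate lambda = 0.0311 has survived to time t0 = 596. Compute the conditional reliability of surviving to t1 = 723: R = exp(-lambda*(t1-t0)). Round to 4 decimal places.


lambda = 0.0311
t0 = 596, t1 = 723
t1 - t0 = 127
lambda * (t1-t0) = 0.0311 * 127 = 3.9497
R = exp(-3.9497)
R = 0.0193

0.0193


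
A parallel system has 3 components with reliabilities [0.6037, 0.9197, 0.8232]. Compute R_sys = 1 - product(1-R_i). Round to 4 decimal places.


Components: [0.6037, 0.9197, 0.8232]
(1 - 0.6037) = 0.3963, running product = 0.3963
(1 - 0.9197) = 0.0803, running product = 0.0318
(1 - 0.8232) = 0.1768, running product = 0.0056
Product of (1-R_i) = 0.0056
R_sys = 1 - 0.0056 = 0.9944

0.9944


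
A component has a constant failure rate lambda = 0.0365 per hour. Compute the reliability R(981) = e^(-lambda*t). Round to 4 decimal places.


lambda = 0.0365
t = 981
lambda * t = 35.8065
R(t) = e^(-35.8065)
R(t) = 0.0

0.0


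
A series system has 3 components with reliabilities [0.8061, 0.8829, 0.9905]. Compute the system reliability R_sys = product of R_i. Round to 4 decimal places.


Components: [0.8061, 0.8829, 0.9905]
After component 1 (R=0.8061): product = 0.8061
After component 2 (R=0.8829): product = 0.7117
After component 3 (R=0.9905): product = 0.7049
R_sys = 0.7049

0.7049


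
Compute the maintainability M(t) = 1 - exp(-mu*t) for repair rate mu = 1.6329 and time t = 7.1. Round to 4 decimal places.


mu = 1.6329, t = 7.1
mu * t = 1.6329 * 7.1 = 11.5936
exp(-11.5936) = 0.0
M(t) = 1 - 0.0
M(t) = 1.0

1.0


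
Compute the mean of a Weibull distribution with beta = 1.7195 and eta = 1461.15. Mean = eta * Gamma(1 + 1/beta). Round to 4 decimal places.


beta = 1.7195, eta = 1461.15
1/beta = 0.5816
1 + 1/beta = 1.5816
Gamma(1.5816) = 0.8916
Mean = 1461.15 * 0.8916
Mean = 1302.7207

1302.7207


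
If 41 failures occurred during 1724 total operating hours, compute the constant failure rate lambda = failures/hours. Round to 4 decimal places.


failures = 41
total_hours = 1724
lambda = 41 / 1724
lambda = 0.0238

0.0238


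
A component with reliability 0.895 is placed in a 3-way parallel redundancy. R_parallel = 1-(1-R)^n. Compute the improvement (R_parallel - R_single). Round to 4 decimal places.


R_single = 0.895, n = 3
1 - R_single = 0.105
(1 - R_single)^n = 0.105^3 = 0.0012
R_parallel = 1 - 0.0012 = 0.9988
Improvement = 0.9988 - 0.895
Improvement = 0.1038

0.1038


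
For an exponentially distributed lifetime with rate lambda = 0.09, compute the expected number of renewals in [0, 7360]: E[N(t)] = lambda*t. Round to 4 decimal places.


lambda = 0.09
t = 7360
E[N(t)] = lambda * t
E[N(t)] = 0.09 * 7360
E[N(t)] = 662.4

662.4


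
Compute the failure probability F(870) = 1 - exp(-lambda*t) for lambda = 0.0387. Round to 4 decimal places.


lambda = 0.0387, t = 870
lambda * t = 33.669
exp(-33.669) = 0.0
F(t) = 1 - 0.0
F(t) = 1.0

1.0


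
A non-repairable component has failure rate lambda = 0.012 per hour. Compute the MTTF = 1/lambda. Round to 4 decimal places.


lambda = 0.012
MTTF = 1 / 0.012
MTTF = 83.3333

83.3333


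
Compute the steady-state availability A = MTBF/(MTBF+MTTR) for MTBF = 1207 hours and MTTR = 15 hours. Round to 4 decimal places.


MTBF = 1207
MTTR = 15
MTBF + MTTR = 1222
A = 1207 / 1222
A = 0.9877

0.9877


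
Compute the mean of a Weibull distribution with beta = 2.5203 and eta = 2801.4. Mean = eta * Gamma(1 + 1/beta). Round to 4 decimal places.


beta = 2.5203, eta = 2801.4
1/beta = 0.3968
1 + 1/beta = 1.3968
Gamma(1.3968) = 0.8874
Mean = 2801.4 * 0.8874
Mean = 2486.0857

2486.0857


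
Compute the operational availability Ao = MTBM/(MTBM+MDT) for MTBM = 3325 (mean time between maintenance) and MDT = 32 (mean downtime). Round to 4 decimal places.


MTBM = 3325
MDT = 32
MTBM + MDT = 3357
Ao = 3325 / 3357
Ao = 0.9905

0.9905


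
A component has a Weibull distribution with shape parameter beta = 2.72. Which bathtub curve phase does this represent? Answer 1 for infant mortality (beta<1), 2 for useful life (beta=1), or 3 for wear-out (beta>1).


beta = 2.72
Compare beta to 1:
beta < 1 => infant mortality (phase 1)
beta = 1 => useful life (phase 2)
beta > 1 => wear-out (phase 3)
Since beta = 2.72, this is wear-out (increasing failure rate)
Phase = 3

3


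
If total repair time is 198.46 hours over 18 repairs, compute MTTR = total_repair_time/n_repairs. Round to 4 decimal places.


total_repair_time = 198.46
n_repairs = 18
MTTR = 198.46 / 18
MTTR = 11.0256

11.0256


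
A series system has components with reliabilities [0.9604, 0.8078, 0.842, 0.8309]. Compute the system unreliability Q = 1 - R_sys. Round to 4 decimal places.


Components: [0.9604, 0.8078, 0.842, 0.8309]
After component 1: product = 0.9604
After component 2: product = 0.7758
After component 3: product = 0.6532
After component 4: product = 0.5428
R_sys = 0.5428
Q = 1 - 0.5428 = 0.4572

0.4572


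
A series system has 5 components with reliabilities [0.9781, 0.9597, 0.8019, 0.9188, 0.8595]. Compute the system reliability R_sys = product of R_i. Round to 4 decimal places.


Components: [0.9781, 0.9597, 0.8019, 0.9188, 0.8595]
After component 1 (R=0.9781): product = 0.9781
After component 2 (R=0.9597): product = 0.9387
After component 3 (R=0.8019): product = 0.7527
After component 4 (R=0.9188): product = 0.6916
After component 5 (R=0.8595): product = 0.5944
R_sys = 0.5944

0.5944


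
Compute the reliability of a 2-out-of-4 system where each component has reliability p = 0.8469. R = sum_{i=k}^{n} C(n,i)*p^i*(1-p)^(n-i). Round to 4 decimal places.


k = 2, n = 4, p = 0.8469
i=2: C(4,2)=6 * 0.8469^2 * 0.1531^2 = 0.1009
i=3: C(4,3)=4 * 0.8469^3 * 0.1531^1 = 0.372
i=4: C(4,4)=1 * 0.8469^4 * 0.1531^0 = 0.5144
R = sum of terms = 0.9873

0.9873


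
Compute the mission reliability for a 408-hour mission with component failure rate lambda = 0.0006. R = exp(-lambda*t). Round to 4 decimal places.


lambda = 0.0006
mission_time = 408
lambda * t = 0.0006 * 408 = 0.2448
R = exp(-0.2448)
R = 0.7829

0.7829


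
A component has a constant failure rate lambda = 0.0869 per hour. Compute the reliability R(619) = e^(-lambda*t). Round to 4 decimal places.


lambda = 0.0869
t = 619
lambda * t = 53.7911
R(t) = e^(-53.7911)
R(t) = 0.0

0.0


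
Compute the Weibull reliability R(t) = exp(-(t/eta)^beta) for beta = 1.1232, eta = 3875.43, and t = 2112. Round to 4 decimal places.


beta = 1.1232, eta = 3875.43, t = 2112
t/eta = 2112 / 3875.43 = 0.545
(t/eta)^beta = 0.545^1.1232 = 0.5057
R(t) = exp(-0.5057)
R(t) = 0.6031

0.6031


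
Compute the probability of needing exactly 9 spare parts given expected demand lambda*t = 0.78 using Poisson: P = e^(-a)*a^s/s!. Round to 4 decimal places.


a = 0.78, s = 9
e^(-a) = e^(-0.78) = 0.4584
a^s = 0.78^9 = 0.1069
s! = 362880
P = 0.4584 * 0.1069 / 362880
P = 0.0

0.0


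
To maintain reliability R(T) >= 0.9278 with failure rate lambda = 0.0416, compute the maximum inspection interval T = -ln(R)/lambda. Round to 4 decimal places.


R_target = 0.9278
lambda = 0.0416
-ln(0.9278) = 0.0749
T = 0.0749 / 0.0416
T = 1.8014

1.8014


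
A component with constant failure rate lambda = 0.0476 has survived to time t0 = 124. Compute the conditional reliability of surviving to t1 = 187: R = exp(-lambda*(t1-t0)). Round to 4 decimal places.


lambda = 0.0476
t0 = 124, t1 = 187
t1 - t0 = 63
lambda * (t1-t0) = 0.0476 * 63 = 2.9988
R = exp(-2.9988)
R = 0.0498

0.0498


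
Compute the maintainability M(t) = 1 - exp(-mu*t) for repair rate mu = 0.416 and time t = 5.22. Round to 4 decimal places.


mu = 0.416, t = 5.22
mu * t = 0.416 * 5.22 = 2.1715
exp(-2.1715) = 0.114
M(t) = 1 - 0.114
M(t) = 0.886

0.886


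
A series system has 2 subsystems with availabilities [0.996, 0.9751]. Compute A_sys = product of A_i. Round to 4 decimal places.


Subsystems: [0.996, 0.9751]
After subsystem 1 (A=0.996): product = 0.996
After subsystem 2 (A=0.9751): product = 0.9712
A_sys = 0.9712

0.9712


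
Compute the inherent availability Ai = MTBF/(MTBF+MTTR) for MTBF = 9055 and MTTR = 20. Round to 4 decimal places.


MTBF = 9055
MTTR = 20
MTBF + MTTR = 9075
Ai = 9055 / 9075
Ai = 0.9978

0.9978


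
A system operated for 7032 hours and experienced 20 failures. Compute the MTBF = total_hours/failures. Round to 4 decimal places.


total_hours = 7032
failures = 20
MTBF = 7032 / 20
MTBF = 351.6

351.6


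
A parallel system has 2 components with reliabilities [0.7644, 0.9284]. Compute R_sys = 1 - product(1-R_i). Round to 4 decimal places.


Components: [0.7644, 0.9284]
(1 - 0.7644) = 0.2356, running product = 0.2356
(1 - 0.9284) = 0.0716, running product = 0.0169
Product of (1-R_i) = 0.0169
R_sys = 1 - 0.0169 = 0.9831

0.9831


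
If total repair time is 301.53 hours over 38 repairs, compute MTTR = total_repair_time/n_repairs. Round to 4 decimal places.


total_repair_time = 301.53
n_repairs = 38
MTTR = 301.53 / 38
MTTR = 7.935

7.935


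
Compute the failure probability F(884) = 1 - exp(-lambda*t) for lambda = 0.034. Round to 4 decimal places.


lambda = 0.034, t = 884
lambda * t = 30.056
exp(-30.056) = 0.0
F(t) = 1 - 0.0
F(t) = 1.0

1.0


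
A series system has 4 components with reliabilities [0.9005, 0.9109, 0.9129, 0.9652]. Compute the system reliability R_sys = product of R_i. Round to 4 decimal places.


Components: [0.9005, 0.9109, 0.9129, 0.9652]
After component 1 (R=0.9005): product = 0.9005
After component 2 (R=0.9109): product = 0.8203
After component 3 (R=0.9129): product = 0.7488
After component 4 (R=0.9652): product = 0.7228
R_sys = 0.7228

0.7228


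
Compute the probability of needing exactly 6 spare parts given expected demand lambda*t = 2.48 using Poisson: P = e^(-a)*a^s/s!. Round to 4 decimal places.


a = 2.48, s = 6
e^(-a) = e^(-2.48) = 0.0837
a^s = 2.48^6 = 232.6538
s! = 720
P = 0.0837 * 232.6538 / 720
P = 0.0271

0.0271


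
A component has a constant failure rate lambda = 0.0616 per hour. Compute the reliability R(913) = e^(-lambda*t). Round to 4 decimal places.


lambda = 0.0616
t = 913
lambda * t = 56.2408
R(t) = e^(-56.2408)
R(t) = 0.0

0.0


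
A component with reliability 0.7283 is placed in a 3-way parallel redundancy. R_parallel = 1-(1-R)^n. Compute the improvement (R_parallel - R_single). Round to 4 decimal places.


R_single = 0.7283, n = 3
1 - R_single = 0.2717
(1 - R_single)^n = 0.2717^3 = 0.0201
R_parallel = 1 - 0.0201 = 0.9799
Improvement = 0.9799 - 0.7283
Improvement = 0.2516

0.2516


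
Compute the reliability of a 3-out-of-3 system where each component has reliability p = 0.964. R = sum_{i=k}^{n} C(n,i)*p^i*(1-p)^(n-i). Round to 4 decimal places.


k = 3, n = 3, p = 0.964
i=3: C(3,3)=1 * 0.964^3 * 0.036^0 = 0.8958
R = sum of terms = 0.8958

0.8958


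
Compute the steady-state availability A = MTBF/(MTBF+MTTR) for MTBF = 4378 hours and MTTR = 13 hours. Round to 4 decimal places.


MTBF = 4378
MTTR = 13
MTBF + MTTR = 4391
A = 4378 / 4391
A = 0.997

0.997


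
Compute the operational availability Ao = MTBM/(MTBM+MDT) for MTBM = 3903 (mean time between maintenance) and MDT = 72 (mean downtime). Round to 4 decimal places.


MTBM = 3903
MDT = 72
MTBM + MDT = 3975
Ao = 3903 / 3975
Ao = 0.9819

0.9819


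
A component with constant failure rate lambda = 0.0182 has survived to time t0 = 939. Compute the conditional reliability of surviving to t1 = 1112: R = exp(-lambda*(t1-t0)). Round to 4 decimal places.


lambda = 0.0182
t0 = 939, t1 = 1112
t1 - t0 = 173
lambda * (t1-t0) = 0.0182 * 173 = 3.1486
R = exp(-3.1486)
R = 0.0429

0.0429


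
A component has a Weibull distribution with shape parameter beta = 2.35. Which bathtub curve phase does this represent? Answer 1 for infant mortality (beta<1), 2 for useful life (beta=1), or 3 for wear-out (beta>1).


beta = 2.35
Compare beta to 1:
beta < 1 => infant mortality (phase 1)
beta = 1 => useful life (phase 2)
beta > 1 => wear-out (phase 3)
Since beta = 2.35, this is wear-out (increasing failure rate)
Phase = 3

3


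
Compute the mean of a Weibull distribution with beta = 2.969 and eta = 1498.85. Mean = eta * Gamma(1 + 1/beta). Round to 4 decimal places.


beta = 2.969, eta = 1498.85
1/beta = 0.3368
1 + 1/beta = 1.3368
Gamma(1.3368) = 0.8926
Mean = 1498.85 * 0.8926
Mean = 1337.8363

1337.8363


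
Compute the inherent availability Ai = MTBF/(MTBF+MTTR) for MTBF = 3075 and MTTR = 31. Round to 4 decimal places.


MTBF = 3075
MTTR = 31
MTBF + MTTR = 3106
Ai = 3075 / 3106
Ai = 0.99

0.99


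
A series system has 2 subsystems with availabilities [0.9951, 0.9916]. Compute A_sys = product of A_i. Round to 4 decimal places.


Subsystems: [0.9951, 0.9916]
After subsystem 1 (A=0.9951): product = 0.9951
After subsystem 2 (A=0.9916): product = 0.9867
A_sys = 0.9867

0.9867


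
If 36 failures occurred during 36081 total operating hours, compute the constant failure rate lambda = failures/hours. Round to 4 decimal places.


failures = 36
total_hours = 36081
lambda = 36 / 36081
lambda = 0.001

0.001


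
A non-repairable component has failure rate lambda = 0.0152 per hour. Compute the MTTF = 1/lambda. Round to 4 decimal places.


lambda = 0.0152
MTTF = 1 / 0.0152
MTTF = 65.7895

65.7895


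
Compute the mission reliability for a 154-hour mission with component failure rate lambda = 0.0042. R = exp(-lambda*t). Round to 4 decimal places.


lambda = 0.0042
mission_time = 154
lambda * t = 0.0042 * 154 = 0.6468
R = exp(-0.6468)
R = 0.5237

0.5237


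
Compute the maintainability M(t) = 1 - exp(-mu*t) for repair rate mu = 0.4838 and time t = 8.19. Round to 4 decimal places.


mu = 0.4838, t = 8.19
mu * t = 0.4838 * 8.19 = 3.9623
exp(-3.9623) = 0.019
M(t) = 1 - 0.019
M(t) = 0.981

0.981


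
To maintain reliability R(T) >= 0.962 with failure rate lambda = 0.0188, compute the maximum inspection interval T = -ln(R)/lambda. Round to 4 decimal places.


R_target = 0.962
lambda = 0.0188
-ln(0.962) = 0.0387
T = 0.0387 / 0.0188
T = 2.0607

2.0607


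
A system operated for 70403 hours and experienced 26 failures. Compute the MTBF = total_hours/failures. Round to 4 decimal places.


total_hours = 70403
failures = 26
MTBF = 70403 / 26
MTBF = 2707.8077

2707.8077


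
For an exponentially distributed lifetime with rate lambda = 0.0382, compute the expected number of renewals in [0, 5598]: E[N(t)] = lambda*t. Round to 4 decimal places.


lambda = 0.0382
t = 5598
E[N(t)] = lambda * t
E[N(t)] = 0.0382 * 5598
E[N(t)] = 213.8436

213.8436


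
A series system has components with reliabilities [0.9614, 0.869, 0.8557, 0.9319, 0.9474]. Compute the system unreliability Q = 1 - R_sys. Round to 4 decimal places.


Components: [0.9614, 0.869, 0.8557, 0.9319, 0.9474]
After component 1: product = 0.9614
After component 2: product = 0.8355
After component 3: product = 0.7149
After component 4: product = 0.6662
After component 5: product = 0.6312
R_sys = 0.6312
Q = 1 - 0.6312 = 0.3688

0.3688


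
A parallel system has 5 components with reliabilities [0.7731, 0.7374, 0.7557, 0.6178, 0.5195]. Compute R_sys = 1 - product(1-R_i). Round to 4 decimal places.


Components: [0.7731, 0.7374, 0.7557, 0.6178, 0.5195]
(1 - 0.7731) = 0.2269, running product = 0.2269
(1 - 0.7374) = 0.2626, running product = 0.0596
(1 - 0.7557) = 0.2443, running product = 0.0146
(1 - 0.6178) = 0.3822, running product = 0.0056
(1 - 0.5195) = 0.4805, running product = 0.0027
Product of (1-R_i) = 0.0027
R_sys = 1 - 0.0027 = 0.9973

0.9973


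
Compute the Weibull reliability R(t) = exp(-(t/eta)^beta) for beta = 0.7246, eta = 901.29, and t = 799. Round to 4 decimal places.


beta = 0.7246, eta = 901.29, t = 799
t/eta = 799 / 901.29 = 0.8865
(t/eta)^beta = 0.8865^0.7246 = 0.9164
R(t) = exp(-0.9164)
R(t) = 0.4

0.4


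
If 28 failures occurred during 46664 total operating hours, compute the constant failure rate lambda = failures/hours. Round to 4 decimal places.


failures = 28
total_hours = 46664
lambda = 28 / 46664
lambda = 0.0006

0.0006


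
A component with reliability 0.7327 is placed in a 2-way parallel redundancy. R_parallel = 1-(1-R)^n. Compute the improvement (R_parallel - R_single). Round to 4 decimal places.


R_single = 0.7327, n = 2
1 - R_single = 0.2673
(1 - R_single)^n = 0.2673^2 = 0.0714
R_parallel = 1 - 0.0714 = 0.9286
Improvement = 0.9286 - 0.7327
Improvement = 0.1959

0.1959


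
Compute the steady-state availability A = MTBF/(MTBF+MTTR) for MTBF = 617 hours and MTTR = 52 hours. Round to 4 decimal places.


MTBF = 617
MTTR = 52
MTBF + MTTR = 669
A = 617 / 669
A = 0.9223

0.9223


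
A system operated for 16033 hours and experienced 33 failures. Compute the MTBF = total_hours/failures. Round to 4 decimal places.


total_hours = 16033
failures = 33
MTBF = 16033 / 33
MTBF = 485.8485

485.8485


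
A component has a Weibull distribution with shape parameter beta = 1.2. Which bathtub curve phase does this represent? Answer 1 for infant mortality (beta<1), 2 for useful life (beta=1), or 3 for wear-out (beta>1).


beta = 1.2
Compare beta to 1:
beta < 1 => infant mortality (phase 1)
beta = 1 => useful life (phase 2)
beta > 1 => wear-out (phase 3)
Since beta = 1.2, this is wear-out (increasing failure rate)
Phase = 3

3


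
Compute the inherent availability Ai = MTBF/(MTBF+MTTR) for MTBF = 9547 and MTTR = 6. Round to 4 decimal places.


MTBF = 9547
MTTR = 6
MTBF + MTTR = 9553
Ai = 9547 / 9553
Ai = 0.9994

0.9994


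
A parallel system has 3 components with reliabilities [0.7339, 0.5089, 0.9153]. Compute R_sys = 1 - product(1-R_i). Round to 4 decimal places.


Components: [0.7339, 0.5089, 0.9153]
(1 - 0.7339) = 0.2661, running product = 0.2661
(1 - 0.5089) = 0.4911, running product = 0.1307
(1 - 0.9153) = 0.0847, running product = 0.0111
Product of (1-R_i) = 0.0111
R_sys = 1 - 0.0111 = 0.9889

0.9889


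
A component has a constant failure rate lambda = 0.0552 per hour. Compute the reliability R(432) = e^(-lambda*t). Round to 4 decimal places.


lambda = 0.0552
t = 432
lambda * t = 23.8464
R(t) = e^(-23.8464)
R(t) = 0.0

0.0


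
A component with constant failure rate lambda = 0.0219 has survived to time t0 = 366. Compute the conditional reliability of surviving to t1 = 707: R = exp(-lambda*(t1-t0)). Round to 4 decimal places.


lambda = 0.0219
t0 = 366, t1 = 707
t1 - t0 = 341
lambda * (t1-t0) = 0.0219 * 341 = 7.4679
R = exp(-7.4679)
R = 0.0006

0.0006


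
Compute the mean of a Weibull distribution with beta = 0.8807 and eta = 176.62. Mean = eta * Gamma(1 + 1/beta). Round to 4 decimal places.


beta = 0.8807, eta = 176.62
1/beta = 1.1355
1 + 1/beta = 2.1355
Gamma(2.1355) = 1.0651
Mean = 176.62 * 1.0651
Mean = 188.1101

188.1101


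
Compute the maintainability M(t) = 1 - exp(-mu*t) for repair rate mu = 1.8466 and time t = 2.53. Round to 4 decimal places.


mu = 1.8466, t = 2.53
mu * t = 1.8466 * 2.53 = 4.6719
exp(-4.6719) = 0.0094
M(t) = 1 - 0.0094
M(t) = 0.9906

0.9906


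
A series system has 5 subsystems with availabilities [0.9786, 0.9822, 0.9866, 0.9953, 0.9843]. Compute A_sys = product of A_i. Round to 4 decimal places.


Subsystems: [0.9786, 0.9822, 0.9866, 0.9953, 0.9843]
After subsystem 1 (A=0.9786): product = 0.9786
After subsystem 2 (A=0.9822): product = 0.9612
After subsystem 3 (A=0.9866): product = 0.9483
After subsystem 4 (A=0.9953): product = 0.9438
After subsystem 5 (A=0.9843): product = 0.929
A_sys = 0.929

0.929


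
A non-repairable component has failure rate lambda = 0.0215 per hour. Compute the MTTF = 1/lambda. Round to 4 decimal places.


lambda = 0.0215
MTTF = 1 / 0.0215
MTTF = 46.5116

46.5116


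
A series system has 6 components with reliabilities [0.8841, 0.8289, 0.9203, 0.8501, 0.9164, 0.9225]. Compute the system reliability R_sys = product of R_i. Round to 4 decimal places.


Components: [0.8841, 0.8289, 0.9203, 0.8501, 0.9164, 0.9225]
After component 1 (R=0.8841): product = 0.8841
After component 2 (R=0.8289): product = 0.7328
After component 3 (R=0.9203): product = 0.6744
After component 4 (R=0.8501): product = 0.5733
After component 5 (R=0.9164): product = 0.5254
After component 6 (R=0.9225): product = 0.4847
R_sys = 0.4847

0.4847


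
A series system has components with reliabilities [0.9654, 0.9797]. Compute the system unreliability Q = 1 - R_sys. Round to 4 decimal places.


Components: [0.9654, 0.9797]
After component 1: product = 0.9654
After component 2: product = 0.9458
R_sys = 0.9458
Q = 1 - 0.9458 = 0.0542

0.0542


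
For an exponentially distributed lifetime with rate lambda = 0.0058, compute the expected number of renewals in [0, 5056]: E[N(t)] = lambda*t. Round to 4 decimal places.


lambda = 0.0058
t = 5056
E[N(t)] = lambda * t
E[N(t)] = 0.0058 * 5056
E[N(t)] = 29.3248

29.3248


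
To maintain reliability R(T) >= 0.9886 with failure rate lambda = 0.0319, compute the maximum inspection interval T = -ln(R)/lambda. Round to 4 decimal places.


R_target = 0.9886
lambda = 0.0319
-ln(0.9886) = 0.0115
T = 0.0115 / 0.0319
T = 0.3594

0.3594


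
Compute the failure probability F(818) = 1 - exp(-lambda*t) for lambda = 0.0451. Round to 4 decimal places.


lambda = 0.0451, t = 818
lambda * t = 36.8918
exp(-36.8918) = 0.0
F(t) = 1 - 0.0
F(t) = 1.0

1.0


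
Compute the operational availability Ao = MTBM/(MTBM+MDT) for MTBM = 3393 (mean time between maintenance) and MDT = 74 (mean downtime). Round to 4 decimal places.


MTBM = 3393
MDT = 74
MTBM + MDT = 3467
Ao = 3393 / 3467
Ao = 0.9787

0.9787


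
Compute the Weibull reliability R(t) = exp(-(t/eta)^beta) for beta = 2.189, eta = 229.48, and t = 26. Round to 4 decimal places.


beta = 2.189, eta = 229.48, t = 26
t/eta = 26 / 229.48 = 0.1133
(t/eta)^beta = 0.1133^2.189 = 0.0085
R(t) = exp(-0.0085)
R(t) = 0.9915

0.9915


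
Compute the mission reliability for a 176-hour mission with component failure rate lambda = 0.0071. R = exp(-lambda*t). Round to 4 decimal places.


lambda = 0.0071
mission_time = 176
lambda * t = 0.0071 * 176 = 1.2496
R = exp(-1.2496)
R = 0.2866

0.2866


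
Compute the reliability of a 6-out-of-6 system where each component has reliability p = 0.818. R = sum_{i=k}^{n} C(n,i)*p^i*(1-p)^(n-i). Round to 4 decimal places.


k = 6, n = 6, p = 0.818
i=6: C(6,6)=1 * 0.818^6 * 0.182^0 = 0.2996
R = sum of terms = 0.2996

0.2996


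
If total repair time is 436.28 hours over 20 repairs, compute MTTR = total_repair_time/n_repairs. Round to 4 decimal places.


total_repair_time = 436.28
n_repairs = 20
MTTR = 436.28 / 20
MTTR = 21.814

21.814


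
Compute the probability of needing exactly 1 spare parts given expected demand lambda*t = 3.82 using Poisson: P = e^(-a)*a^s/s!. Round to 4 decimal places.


a = 3.82, s = 1
e^(-a) = e^(-3.82) = 0.0219
a^s = 3.82^1 = 3.82
s! = 1
P = 0.0219 * 3.82 / 1
P = 0.0838

0.0838


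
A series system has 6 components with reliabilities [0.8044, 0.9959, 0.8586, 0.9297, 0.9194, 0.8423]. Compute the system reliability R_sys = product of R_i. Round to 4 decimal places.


Components: [0.8044, 0.9959, 0.8586, 0.9297, 0.9194, 0.8423]
After component 1 (R=0.8044): product = 0.8044
After component 2 (R=0.9959): product = 0.8011
After component 3 (R=0.8586): product = 0.6878
After component 4 (R=0.9297): product = 0.6395
After component 5 (R=0.9194): product = 0.5879
After component 6 (R=0.8423): product = 0.4952
R_sys = 0.4952

0.4952
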